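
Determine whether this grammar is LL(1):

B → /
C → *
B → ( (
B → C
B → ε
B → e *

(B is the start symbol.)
Yes, the grammar is LL(1).

Relevant sets:
  FIRST(C) = { '*' }
  FOLLOW(B) = { $ }

For B:
  PREDICT(B → '/') = { '/' }
  PREDICT(B → '(' '(') = { '(' }
  PREDICT(B → C) = { '*' }
  PREDICT(B → ε) = { $ }
  PREDICT(B → e '*') = { 'e' }
C has a single production, so nothing to check there.

All predict sets are disjoint. The grammar IS LL(1).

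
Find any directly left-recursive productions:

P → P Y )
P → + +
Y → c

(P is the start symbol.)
Yes, P is left-recursive

Direct left recursion occurs when N → N α for some non-terminal N (the right-hand side begins with the left-hand side itself).

P → P Y ): LEFT RECURSIVE (starts with P)
P → + +: starts with '+'
Y → c: starts with c

The grammar has direct left recursion on: P.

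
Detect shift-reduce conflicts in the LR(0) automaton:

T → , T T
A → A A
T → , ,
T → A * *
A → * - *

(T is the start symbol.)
A shift-reduce conflict occurs when an LR(0) state has both:
  - a complete (reduce) item [A → α .] (dot at the end), and
  - a shift item [B → β . c γ] (dot before a terminal).

Augment with T' → T and build the canonical LR(0) collection (I0 = CLOSURE({[T' → . T]}), then GOTO on every symbol after a dot until no new states appear). It has 13 states:
  I0: { [A → . * - *], [A → . A A], [T → . , ,], [T → . , T T], [T → . A * *], [T' → . T] }  — shift
  I1: { [A → * . - *] }  — shift
  I2: { [A → . * - *], [A → . A A], [T → , . ,], [T → , . T T], [T → . , ,], [T → . , T T], [T → . A * *] }  — shift
  I3: { [A → . * - *], [A → . A A], [A → A . A], [T → A . * *] }  — shift
  I4: { [T' → T .] }  — accept
  I5: { [A → * . - *], [T → A * . *] }  — shift
  I6: { [A → . * - *], [A → . A A], [A → A . A], [A → A A .] }  — shift, reduce
  I7: { [T → A * * .] }  — reduce
  I8: { [A → * - . *] }  — shift
  I9: { [A → * - * .] }  — reduce
  I10: { [A → . * - *], [A → . A A], [T → , , .], [T → , . ,], [T → , . T T], [T → . , ,], [T → . , T T], [T → . A * *] }  — shift, reduce
  I11: { [A → . * - *], [A → . A A], [T → , T . T], [T → . , ,], [T → . , T T], [T → . A * *] }  — shift
  I12: { [T → , T T .] }  — reduce

I6 contains reduce item [A → A A .] and shift item [A → . * - *] — shift-reduce conflict.
I10 contains reduce item [T → , , .] and shift items [A → . * - *], [T → . , ,], [T → , . ,], [T → . , T T] — shift-reduce conflict.

Answer: Yes — I6: [A → A A .] vs [A → . * - *]; I10: [T → , , .] vs [A → . * - *]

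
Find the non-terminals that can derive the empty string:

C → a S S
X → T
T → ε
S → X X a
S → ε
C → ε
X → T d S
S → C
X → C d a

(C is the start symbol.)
A non-terminal is nullable if it can derive ε (the empty string): either it has an ε-production, or it has a production whose right-hand side consists entirely of nullable non-terminals.

ε-productions: T → ε, S → ε, C → ε
So T, S, C are immediately nullable.
X → T: every symbol on the right is nullable, so X is nullable too.
Every non-terminal is now nullable.
Nullable = { 'C', 'S', 'T', 'X' }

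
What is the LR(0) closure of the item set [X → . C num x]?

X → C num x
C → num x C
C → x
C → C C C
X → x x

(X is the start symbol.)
Start with: [X → . C num x]
  [X → . C num x] has the dot before C: add [C → . num x C], [C → . x], [C → . C C C]
No further items can be added.

CLOSURE = { [C → . C C C], [C → . num x C], [C → . x], [X → . C num x] }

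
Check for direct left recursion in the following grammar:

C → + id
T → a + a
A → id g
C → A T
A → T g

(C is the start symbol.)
No direct left recursion

Direct left recursion occurs when N → N α for some non-terminal N (the right-hand side begins with the left-hand side itself).

C → + id: starts with '+'
T → a + a: starts with a
A → id g: starts with id
C → A T: starts with A
A → T g: starts with T

No direct left recursion found.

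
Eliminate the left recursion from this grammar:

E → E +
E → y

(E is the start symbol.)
E → y E'
E' → + E'
E' → ε

E is directly left-recursive. The standard transformation for
  A → A α₁ | ... | A α_m | β₁ | ... | β_n
is
  A  → β₁ A' | ... | β_n A'
  A' → α₁ A' | ... | α_m A' | ε

E → y becomes E → y E'
E → E + becomes E' → + E'
Add E' → ε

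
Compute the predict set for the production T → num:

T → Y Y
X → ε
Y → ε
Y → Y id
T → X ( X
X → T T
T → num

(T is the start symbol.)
PREDICT(T → num) = (FIRST(RHS) \ {ε}) ∪ (FOLLOW(T) if ε ∈ FIRST(RHS), i.e. RHS ⇒* ε)
FIRST(num) = { 'num' }
ε ∉ FIRST(num), so FOLLOW(T) is not added.
PREDICT(T → num) = { 'num' }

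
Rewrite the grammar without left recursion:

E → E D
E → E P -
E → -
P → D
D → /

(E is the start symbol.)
E → - E'
E' → D E'
E' → P - E'
E' → ε
P → D
D → /

E is directly left-recursive. The standard transformation for
  A → A α₁ | ... | A α_m | β₁ | ... | β_n
is
  A  → β₁ A' | ... | β_n A'
  A' → α₁ A' | ... | α_m A' | ε

E → - becomes E → - E'
E → E D becomes E' → D E'
E → E P - becomes E' → P - E'
Add E' → ε

Productions for other non-terminals are unchanged:
  P → D
  D → /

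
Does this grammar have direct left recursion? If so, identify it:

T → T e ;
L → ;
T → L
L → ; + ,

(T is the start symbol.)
T → T e ;: LEFT RECURSIVE (starts with T)
L → ;: starts with ';'
T → L: starts with L
L → ; + ,: starts with ';'

The grammar has direct left recursion on: T.

Answer: Yes, T is left-recursive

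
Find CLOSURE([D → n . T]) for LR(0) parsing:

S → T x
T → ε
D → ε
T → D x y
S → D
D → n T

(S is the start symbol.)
{ [D → . n T], [D → .], [D → n . T], [T → . D x y], [T → .] }

To compute CLOSURE, for each item [A → α.Bβ] where B is a non-terminal, add [B → .γ] for all productions B → γ; repeat for the newly added items until nothing changes.

Start with: [D → n . T]
  [D → n . T] has the dot before T: add [T → .], [T → . D x y]
  [T → . D x y] has the dot before D: add [D → .], [D → . n T]
No further items can be added.

CLOSURE = { [D → . n T], [D → .], [D → n . T], [T → . D x y], [T → .] }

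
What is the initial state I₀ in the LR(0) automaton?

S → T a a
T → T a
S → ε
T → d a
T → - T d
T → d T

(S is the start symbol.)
{ [S → . T a a], [S → .], [S' → . S], [T → . - T d], [T → . T a], [T → . d T], [T → . d a] }

First, augment the grammar with S' → S
I₀ = CLOSURE({ [S' → . S] }):
  [S' → . S] has the dot before S: add [S → . T a a], [S → .]
  [S → . T a a] has the dot before T: add [T → . T a], [T → . d a], [T → . - T d], [T → . d T]
No further items can be added.

I₀ = { [S → . T a a], [S → .], [S' → . S], [T → . - T d], [T → . T a], [T → . d T], [T → . d a] }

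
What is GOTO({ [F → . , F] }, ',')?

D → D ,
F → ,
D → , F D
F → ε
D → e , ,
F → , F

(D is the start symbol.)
{ [F → , . F], [F → . , F], [F → . ,], [F → .] }

GOTO(I, ',') = CLOSURE({ [A → αX.β] : [A → α.Xβ] ∈ I, X = ',' })

Items with dot before ',', with the dot advanced:
  [F → . , F] → [F → , . F]
Closure of the advanced items:
  [F → , . F] has the dot before F: add [F → . ,], [F → .], [F → . , F]

GOTO = { [F → , . F], [F → . , F], [F → . ,], [F → .] }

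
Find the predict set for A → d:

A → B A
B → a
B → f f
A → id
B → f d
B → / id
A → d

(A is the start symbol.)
PREDICT(A → d) = (FIRST(RHS) \ {ε}) ∪ (FOLLOW(A) if ε ∈ FIRST(RHS), i.e. RHS ⇒* ε)
FIRST(d) = { 'd' }
ε ∉ FIRST(d), so FOLLOW(A) is not added.
PREDICT(A → d) = { 'd' }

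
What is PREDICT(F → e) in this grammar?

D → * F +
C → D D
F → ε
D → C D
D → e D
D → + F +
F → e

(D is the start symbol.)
PREDICT(F → e) = (FIRST(RHS) \ {ε}) ∪ (FOLLOW(F) if ε ∈ FIRST(RHS), i.e. RHS ⇒* ε)
FIRST(e) = { 'e' }
ε ∉ FIRST(e), so FOLLOW(F) is not added.
PREDICT(F → e) = { 'e' }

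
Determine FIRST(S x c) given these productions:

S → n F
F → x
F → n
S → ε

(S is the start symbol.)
{ 'n', 'x' }

FIRST sets of the non-terminals involved (from the grammar, by fixed-point iteration):
  FIRST(S) = { 'n', ε }

To compute FIRST(S x c), process the symbols left to right:
Symbol S is a non-terminal. Add FIRST(S) \ {ε} = { 'n' }
S is nullable (ε ∈ FIRST(S)), continue to the next symbol.
Symbol x is a terminal. Add 'x' and stop.
FIRST(S x c) = { 'n', 'x' }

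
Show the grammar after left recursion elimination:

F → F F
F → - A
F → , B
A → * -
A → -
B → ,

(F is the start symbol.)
F → - A F'
F → , B F'
F' → F F'
F' → ε
A → * -
A → -
B → ,

F is directly left-recursive. The standard transformation for
  A → A α₁ | ... | A α_m | β₁ | ... | β_n
is
  A  → β₁ A' | ... | β_n A'
  A' → α₁ A' | ... | α_m A' | ε

F → - A becomes F → - A F'
F → , B becomes F → , B F'
F → F F becomes F' → F F'
Add F' → ε

Productions for other non-terminals are unchanged:
  A → * -
  A → -
  B → ,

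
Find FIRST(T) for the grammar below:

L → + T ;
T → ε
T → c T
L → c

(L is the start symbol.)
To compute FIRST(T), examine every production with T on the left-hand side, reading each right-hand side left to right until a non-nullable symbol is reached.

From T → ε:
  - ε-production, so ε ∈ FIRST(T)
From T → c T:
  - c is a terminal: add 'c' and stop

Collecting: FIRST(T) = { 'c', ε }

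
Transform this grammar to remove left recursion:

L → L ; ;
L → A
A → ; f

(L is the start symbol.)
L → A L'
L' → ; ; L'
L' → ε
A → ; f

L is directly left-recursive. The standard transformation for
  A → A α₁ | ... | A α_m | β₁ | ... | β_n
is
  A  → β₁ A' | ... | β_n A'
  A' → α₁ A' | ... | α_m A' | ε

L → A becomes L → A L'
L → L ; ; becomes L' → ; ; L'
Add L' → ε

Productions for other non-terminals are unchanged:
  A → ; f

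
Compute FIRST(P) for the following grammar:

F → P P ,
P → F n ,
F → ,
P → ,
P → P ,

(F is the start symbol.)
To compute FIRST(P), examine every production with P on the left-hand side, reading each right-hand side left to right until a non-nullable symbol is reached.

FIRST sets of the other non-terminals involved (by the same procedure, iterated to a fixed point):
  FIRST(F) = { ',' }

From P → F n ,:
  - F is a non-terminal: add FIRST(F) \ {ε} = { ',' }
    F is not nullable, so stop
From P → ,:
  - ',' is a terminal: add ',' and stop
From P → P ,:
  - P is the symbol being defined: contributes nothing new
    P is not nullable, so stop

Collecting: FIRST(P) = { ',' }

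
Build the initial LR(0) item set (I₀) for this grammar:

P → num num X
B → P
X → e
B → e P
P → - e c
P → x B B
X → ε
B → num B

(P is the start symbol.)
{ [P → . - e c], [P → . num num X], [P → . x B B], [P' → . P] }

First, augment the grammar with P' → P
I₀ = CLOSURE({ [P' → . P] }):
  [P' → . P] has the dot before P: add [P → . num num X], [P → . - e c], [P → . x B B]
No further items can be added.

I₀ = { [P → . - e c], [P → . num num X], [P → . x B B], [P' → . P] }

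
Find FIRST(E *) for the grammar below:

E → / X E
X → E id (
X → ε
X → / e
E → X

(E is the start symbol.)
FIRST sets of the non-terminals involved (from the grammar, by fixed-point iteration):
  FIRST(E) = { '/', 'id', ε }

To compute FIRST(E *), process the symbols left to right:
Symbol E is a non-terminal. Add FIRST(E) \ {ε} = { '/', 'id' }
E is nullable (ε ∈ FIRST(E)), continue to the next symbol.
Symbol * is a terminal. Add '*' and stop.
FIRST(E *) = { '*', '/', 'id' }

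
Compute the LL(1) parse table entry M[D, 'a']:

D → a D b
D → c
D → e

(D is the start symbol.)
To find M[D, 'a'], we find productions for D where 'a' is in the predict set (PREDICT(N → α) = (FIRST(α) \ {ε}) ∪ (FOLLOW(N) if α ⇒* ε)).

D → a D b: PREDICT = { 'a' }
  'a' is in predict set, so this production goes in M[D, 'a']
D → c: PREDICT = { 'c' }
D → e: PREDICT = { 'e' }

M[D, 'a'] = D → a D b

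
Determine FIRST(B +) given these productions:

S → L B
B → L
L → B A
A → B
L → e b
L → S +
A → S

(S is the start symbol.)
FIRST sets of the non-terminals involved (from the grammar, by fixed-point iteration):
  FIRST(B) = { 'e' }

To compute FIRST(B +), process the symbols left to right:
Symbol B is a non-terminal. Add FIRST(B) \ {ε} = { 'e' }
B is not nullable (ε ∉ FIRST(B)), so stop here.
FIRST(B +) = { 'e' }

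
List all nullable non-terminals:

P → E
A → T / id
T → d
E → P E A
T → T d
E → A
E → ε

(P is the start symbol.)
{ 'E', 'P' }

ε-productions: E → ε
So E is immediately nullable.
P → E: every symbol on the right is nullable, so P is nullable too.
No further non-terminal can be added: every production for the remaining non-terminals contains a terminal or a non-nullable non-terminal.
Nullable = { 'E', 'P' }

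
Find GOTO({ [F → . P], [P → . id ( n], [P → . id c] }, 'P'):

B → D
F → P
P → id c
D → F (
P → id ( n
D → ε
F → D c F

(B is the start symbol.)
{ [F → P .] }

GOTO(I, 'P') = CLOSURE({ [A → αX.β] : [A → α.Xβ] ∈ I, X = 'P' })

Items with dot before 'P', with the dot advanced:
  [F → . P] → [F → P .]
Closure adds nothing (no advanced item has the dot before a non-terminal).

GOTO = { [F → P .] }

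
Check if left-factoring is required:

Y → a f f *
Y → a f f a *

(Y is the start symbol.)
Yes, Y has productions with common prefix 'a f f'

Left-factoring is needed when two productions for the same non-terminal
share a common prefix on the right-hand side.

Productions for Y:
  Y → a f f *
  Y → a f f a *

Found common prefix 'a f f' in productions for Y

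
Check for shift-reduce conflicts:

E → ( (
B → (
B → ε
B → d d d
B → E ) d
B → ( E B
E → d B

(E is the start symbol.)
Yes — I3: [B → .] vs [B → . (]; I4: [B → ( .] vs [E → . ( (]; I7: [B → .] vs [B → . (]; I8: [B → .] vs [B → . (]; I9: [B → .] vs [B → . (]; I12: [E → ( ( .] vs [E → ( . (]; I13: [B → .] vs [B → . (]

Augment with E' → E and build the canonical LR(0) collection (I0 = CLOSURE({[E' → . E]}), then GOTO on every symbol after a dot until no new states appear). It has 16 states:
  I0: { [E → . ( (], [E → . d B], [E' → . E] }  — shift
  I1: { [E → ( . (] }  — shift
  I2: { [E' → E .] }  — accept
  I3: { [B → . ( E B], [B → . (], [B → . E ) d], [B → . d d d], [B → .], [E → . ( (], [E → . d B], [E → d . B] }  — shift, reduce
  I4: { [B → ( . E B], [B → ( .], [E → ( . (], [E → . ( (], [E → . d B] }  — shift, reduce
  I5: { [E → d B .] }  — reduce
  I6: { [B → E . ) d] }  — shift
  I7: { [B → . ( E B], [B → . (], [B → . E ) d], [B → . d d d], [B → .], [B → d . d d], [E → . ( (], [E → . d B], [E → d . B] }  — shift, reduce
  I8: { [B → . ( E B], [B → . (], [B → . E ) d], [B → . d d d], [B → .], [B → d . d d], [B → d d . d], [E → . ( (], [E → . d B], [E → d . B] }  — shift, reduce
  I9: { [B → . ( E B], [B → . (], [B → . E ) d], [B → . d d d], [B → .], [B → d . d d], [B → d d . d], [B → d d d .], [E → . ( (], [E → . d B], [E → d . B] }  — shift, 2 reduces
  I10: { [B → E ) . d] }  — shift
  I11: { [B → E ) d .] }  — reduce
  I12: { [E → ( ( .], [E → ( . (] }  — shift, reduce
  I13: { [B → ( E . B], [B → . ( E B], [B → . (], [B → . E ) d], [B → . d d d], [B → .], [E → . ( (], [E → . d B] }  — shift, reduce
  I14: { [B → ( E B .] }  — reduce
  I15: { [E → ( ( .] }  — reduce

I3 contains reduce item [B → .] and shift items [B → . (], [B → . ( E B], [B → . d d d], [E → . ( (], [E → . d B] — shift-reduce conflict.
I4 contains reduce item [B → ( .] and shift items [E → . ( (], [E → ( . (], [E → . d B] — shift-reduce conflict.
I7 contains reduce item [B → .] and shift items [B → . (], [B → . ( E B], [B → . d d d], [B → d . d d], [E → . ( (], [E → . d B] — shift-reduce conflict.
I8 contains reduce item [B → .] and shift items [B → . (], [B → . ( E B], [B → . d d d], [B → d . d d], [B → d d . d], [E → . ( (], [E → . d B] — shift-reduce conflict.
I9 contains reduce items [B → .], [B → d d d .] and shift items [B → . (], [B → . ( E B], [B → . d d d], [B → d . d d], [B → d d . d], [E → . ( (], [E → . d B] — shift-reduce conflict.
I12 contains reduce item [E → ( ( .] and shift item [E → ( . (] — shift-reduce conflict.
I13 contains reduce item [B → .] and shift items [B → . (], [B → . ( E B], [B → . d d d], [E → . ( (], [E → . d B] — shift-reduce conflict.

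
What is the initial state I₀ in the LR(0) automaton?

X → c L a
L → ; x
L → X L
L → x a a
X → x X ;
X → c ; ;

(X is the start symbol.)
{ [X → . c ; ;], [X → . c L a], [X → . x X ;], [X' → . X] }

First, augment the grammar with X' → X
I₀ = CLOSURE({ [X' → . X] }):
  [X' → . X] has the dot before X: add [X → . c L a], [X → . x X ;], [X → . c ; ;]
No further items can be added.

I₀ = { [X → . c ; ;], [X → . c L a], [X → . x X ;], [X' → . X] }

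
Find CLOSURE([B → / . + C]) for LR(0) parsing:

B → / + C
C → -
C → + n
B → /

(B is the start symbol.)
{ [B → / . + C] }

To compute CLOSURE, for each item [A → α.Bβ] where B is a non-terminal, add [B → .γ] for all productions B → γ; repeat for the newly added items until nothing changes.

Start with: [B → / . + C]
The dot precedes the terminal '+', so nothing is added.

CLOSURE = { [B → / . + C] }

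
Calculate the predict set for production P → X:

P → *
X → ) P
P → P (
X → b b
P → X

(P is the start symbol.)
PREDICT(P → X) = (FIRST(RHS) \ {ε}) ∪ (FOLLOW(P) if ε ∈ FIRST(RHS), i.e. RHS ⇒* ε)
FIRST(X) = { ')', 'b' }
FIRST(X) = { ')', 'b' }
ε ∉ FIRST(X), so FOLLOW(P) is not added.
PREDICT(P → X) = { ')', 'b' }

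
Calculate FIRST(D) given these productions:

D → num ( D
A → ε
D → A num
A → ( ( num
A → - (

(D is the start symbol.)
FIRST sets of the other non-terminals involved (by the same procedure, iterated to a fixed point):
  FIRST(A) = { '(', '-', ε }

From D → num ( D:
  - num is a terminal: add 'num' and stop
From D → A num:
  - A is a non-terminal: add FIRST(A) \ {ε} = { '(', '-' }
    A is nullable, so continue to the next symbol
  - num is a terminal: add 'num' and stop

Collecting: FIRST(D) = { '(', '-', 'num' }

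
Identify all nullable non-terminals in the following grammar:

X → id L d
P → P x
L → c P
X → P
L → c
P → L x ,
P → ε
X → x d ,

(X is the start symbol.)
ε-productions: P → ε
So P is immediately nullable.
X → P: every symbol on the right is nullable, so X is nullable too.
No further non-terminal can be added: every production for the remaining non-terminals contains a terminal or a non-nullable non-terminal.
Nullable = { 'P', 'X' }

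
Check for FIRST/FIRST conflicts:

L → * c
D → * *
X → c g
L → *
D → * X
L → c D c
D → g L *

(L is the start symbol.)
Yes. L → '*' c / L → '*' on { '*' }; D → '*' '*' / D → '*' X on { '*' }

A FIRST/FIRST conflict occurs when two productions N → α and N → β for the same non-terminal have FIRST(α) ∩ FIRST(β) ≠ ∅ (with ε ∈ FIRST of a nullable right-hand side, so two nullable alternatives also conflict).

Productions for L:
  L → * c: FIRST = { '*' }
  L → *: FIRST = { '*' }
  L → c D c: FIRST = { 'c' }
Productions for D:
  D → * *: FIRST = { '*' }
  D → * X: FIRST = { '*' }
  D → g L *: FIRST = { 'g' }
X has only one production, so no FIRST/FIRST conflict is possible there.

Conflict for L: L → * c and L → *
  Overlap: { '*' }
Conflict for D: D → * * and D → * X
  Overlap: { '*' }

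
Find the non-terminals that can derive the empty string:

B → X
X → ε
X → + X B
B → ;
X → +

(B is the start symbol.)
A non-terminal is nullable if it can derive ε (the empty string): either it has an ε-production, or it has a production whose right-hand side consists entirely of nullable non-terminals.

ε-productions: X → ε
So X is immediately nullable.
B → X: every symbol on the right is nullable, so B is nullable too.
Every non-terminal is now nullable.
Nullable = { 'B', 'X' }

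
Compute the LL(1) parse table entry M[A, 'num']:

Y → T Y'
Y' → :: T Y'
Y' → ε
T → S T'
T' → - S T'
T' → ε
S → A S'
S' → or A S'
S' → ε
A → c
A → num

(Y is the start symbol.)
A → num

To find M[A, 'num'], we find productions for A where 'num' is in the predict set (PREDICT(N → α) = (FIRST(α) \ {ε}) ∪ (FOLLOW(N) if α ⇒* ε)).

A → c: PREDICT = { 'c' }
A → num: PREDICT = { 'num' }
  'num' is in predict set, so this production goes in M[A, 'num']

M[A, 'num'] = A → num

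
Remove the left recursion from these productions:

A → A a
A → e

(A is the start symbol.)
A → e A'
A' → a A'
A' → ε

A is directly left-recursive. The standard transformation for
  A → A α₁ | ... | A α_m | β₁ | ... | β_n
is
  A  → β₁ A' | ... | β_n A'
  A' → α₁ A' | ... | α_m A' | ε

A → e becomes A → e A'
A → A a becomes A' → a A'
Add A' → ε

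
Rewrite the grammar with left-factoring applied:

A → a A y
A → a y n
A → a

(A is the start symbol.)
A → a A'
A' → A y
A' → y n
A' → ε

Left-factoring transforms A → αβ₁ | αβ₂ into A → αA' and A' → β₁ | β₂
(α is the longest common prefix among the alternatives). Repeat until
no nonterminal has two alternatives with a common prefix.

Round 1: A has alternatives sharing prefix 'a'. Introduce A': A → a A'
  Add: A' → A y
  Add: A' → y n
  Add: A' → ε

No remaining common prefixes — done.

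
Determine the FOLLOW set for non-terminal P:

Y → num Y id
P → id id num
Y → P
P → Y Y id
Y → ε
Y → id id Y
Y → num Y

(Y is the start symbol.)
To compute FOLLOW(P), find every occurrence of P on a right-hand side N → α P β: add FIRST(β) \ {ε}, and if β is empty or nullable also add FOLLOW(N). Iterate to a fixed point.

In Y → P: P is at the end, add FOLLOW(Y)

The FOLLOW sets referred to above (computed the same way, to a fixed point):
  FOLLOW(Y) = { $, 'id', 'num' }

Taking the union: FOLLOW(P) = { $, 'id', 'num' }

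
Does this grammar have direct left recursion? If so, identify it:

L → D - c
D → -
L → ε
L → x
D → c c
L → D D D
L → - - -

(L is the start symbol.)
Direct left recursion occurs when N → N α for some non-terminal N (the right-hand side begins with the left-hand side itself).

L → D - c: starts with D
D → -: starts with '-'
L → ε: starts with ε
L → x: starts with x
D → c c: starts with c
L → D D D: starts with D
L → - - -: starts with '-'

No direct left recursion found.

Answer: No direct left recursion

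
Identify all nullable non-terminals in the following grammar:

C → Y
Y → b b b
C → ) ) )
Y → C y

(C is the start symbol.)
A non-terminal is nullable if it can derive ε (the empty string): either it has an ε-production, or it has a production whose right-hand side consists entirely of nullable non-terminals.

There are no ε-productions, so no non-terminal can derive ε.
No non-terminals are nullable.

Answer: None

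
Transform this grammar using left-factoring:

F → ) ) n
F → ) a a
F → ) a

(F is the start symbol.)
Left-factoring transforms A → αβ₁ | αβ₂ into A → αA' and A' → β₁ | β₂
(α is the longest common prefix among the alternatives). Repeat until
no nonterminal has two alternatives with a common prefix.

Round 1: F has alternatives sharing prefix ')'. Introduce F': F → ) F'
  Add: F' → ) n
  Add: F' → a a
  Add: F' → a

Round 2: F' has alternatives sharing prefix 'a'. Introduce F'': F' → a F''
  Add: F'' → a
  Add: F'' → ε

No remaining common prefixes — done.

Resulting grammar:
F → ) F'
F' → ) n
F' → a F''
F'' → a
F'' → ε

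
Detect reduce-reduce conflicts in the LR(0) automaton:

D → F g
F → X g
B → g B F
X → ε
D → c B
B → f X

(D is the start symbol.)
No reduce-reduce conflicts

Augment with D' → D and build the canonical LR(0) collection (I0 = CLOSURE({[D' → . D]}), then GOTO on every symbol after a dot until no new states appear). It has 13 states:
  I0: { [D → . F g], [D → . c B], [D' → . D], [F → . X g], [X → .] }  — shift, reduce
  I1: { [D' → D .] }  — accept
  I2: { [D → F . g] }  — shift
  I3: { [F → X . g] }  — shift
  I4: { [B → . f X], [B → . g B F], [D → c . B] }  — shift
  I5: { [D → c B .] }  — reduce
  I6: { [B → f . X], [X → .] }  — reduce
  I7: { [B → . f X], [B → . g B F], [B → g . B F] }  — shift
  I8: { [B → g B . F], [F → . X g], [X → .] }  — reduce
  I9: { [B → g B F .] }  — reduce
  I10: { [B → f X .] }  — reduce
  I11: { [F → X g .] }  — reduce
  I12: { [D → F g .] }  — reduce

No state contains more than one complete item.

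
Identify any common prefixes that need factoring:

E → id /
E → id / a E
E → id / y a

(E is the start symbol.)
Yes, E has productions with common prefix 'id /'

Left-factoring is needed when two productions for the same non-terminal
share a common prefix on the right-hand side.

Productions for E:
  E → id /
  E → id / a E
  E → id / y a

Found common prefix 'id /' in productions for E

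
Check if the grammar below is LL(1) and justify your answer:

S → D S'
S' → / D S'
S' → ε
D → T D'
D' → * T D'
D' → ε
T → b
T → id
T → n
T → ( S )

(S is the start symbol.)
Relevant sets:
  FOLLOW(S') = { $, ')' }
  FOLLOW(D') = { $, ')', '/' }

For S':
  PREDICT(S' → '/' D S') = { '/' }
  PREDICT(S' → ε) = { $, ')' }
For D':
  PREDICT(D' → '*' T D') = { '*' }
  PREDICT(D' → ε) = { $, ')', '/' }
For T:
  PREDICT(T → b) = { 'b' }
  PREDICT(T → id) = { 'id' }
  PREDICT(T → n) = { 'n' }
  PREDICT(T → '(' S ')') = { '(' }
S, D have a single production, so nothing to check there.

All predict sets are disjoint. The grammar IS LL(1).

Answer: Yes, the grammar is LL(1).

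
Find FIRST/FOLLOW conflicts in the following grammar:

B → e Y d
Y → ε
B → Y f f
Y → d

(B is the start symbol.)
A FIRST/FOLLOW conflict occurs when a non-terminal N has a nullable alternative N → β (β ⇒* ε) and another alternative N → α with FIRST(α) ∩ FOLLOW(N) ≠ ∅: on such a lookahead the parser cannot decide between expanding α and letting N vanish via β.

Nullable non-terminals: Y.

Y: nullable alternative(s) Y → ε; FOLLOW(Y) = { 'd', 'f' }
  Y → ε: FIRST \ {ε} = { } — this is the only nullable alternative, skip
  Y → d: FIRST \ {ε} = { 'd' } — overlaps FOLLOW(Y) on { 'd' }: CONFLICT

B has no nullable alternative, so no FIRST/FOLLOW check is needed there.

So the grammar has 1 FIRST/FOLLOW conflict (marked CONFLICT above).

Answer: Yes. Y → d with FOLLOW(Y) on { 'd' }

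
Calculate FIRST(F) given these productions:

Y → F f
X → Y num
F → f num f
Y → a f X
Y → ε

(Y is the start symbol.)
{ 'f' }

To compute FIRST(F), examine every production with F on the left-hand side, reading each right-hand side left to right until a non-nullable symbol is reached.

From F → f num f:
  - f is a terminal: add 'f' and stop

Collecting: FIRST(F) = { 'f' }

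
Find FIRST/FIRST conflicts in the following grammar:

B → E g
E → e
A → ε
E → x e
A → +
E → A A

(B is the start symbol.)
No FIRST/FIRST conflicts.

FIRST sets of the non-terminals at (or reachable through a nullable prefix from) the front of some alternative:
  FIRST(A) = { '+', ε }

Productions for E:
  E → e: FIRST = { 'e' }
  E → x e: FIRST = { 'x' }
  E → A A: FIRST = { '+', ε }
Productions for A:
  A → ε: FIRST = { ε }
  A → +: FIRST = { '+' }
B has only one production, so no FIRST/FIRST conflict is possible there.

All alternatives of each non-terminal have pairwise disjoint FIRST sets.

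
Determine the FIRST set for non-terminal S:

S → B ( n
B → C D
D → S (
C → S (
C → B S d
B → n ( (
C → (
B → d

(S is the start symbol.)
{ '(', 'd', 'n' }

To compute FIRST(S), examine every production with S on the left-hand side, reading each right-hand side left to right until a non-nullable symbol is reached.

FIRST sets of the other non-terminals involved (by the same procedure, iterated to a fixed point):
  FIRST(B) = { '(', 'd', 'n' }

From S → B ( n:
  - B is a non-terminal: add FIRST(B) \ {ε} = { '(', 'd', 'n' }
    B is not nullable, so stop

Collecting: FIRST(S) = { '(', 'd', 'n' }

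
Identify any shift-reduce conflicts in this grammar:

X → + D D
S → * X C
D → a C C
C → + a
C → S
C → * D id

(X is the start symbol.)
A shift-reduce conflict occurs when an LR(0) state has both:
  - a complete (reduce) item [A → α .] (dot at the end), and
  - a shift item [B → β . c γ] (dot before a terminal).

Augment with X' → X and build the canonical LR(0) collection (I0 = CLOSURE({[X' → . X]}), then GOTO on every symbol after a dot until no new states appear). It has 16 states:
  I0: { [X → . + D D], [X' → . X] }  — shift
  I1: { [D → . a C C], [X → + . D D] }  — shift
  I2: { [X' → X .] }  — accept
  I3: { [D → . a C C], [X → + D . D] }  — shift
  I4: { [C → . * D id], [C → . + a], [C → . S], [D → a . C C], [S → . * X C] }  — shift
  I5: { [C → * . D id], [D → . a C C], [S → * . X C], [X → . + D D] }  — shift
  I6: { [C → + . a] }  — shift
  I7: { [C → . * D id], [C → . + a], [C → . S], [D → a C . C], [S → . * X C] }  — shift
  I8: { [C → S .] }  — reduce
  I9: { [D → a C C .] }  — reduce
  I10: { [C → + a .] }  — reduce
  I11: { [C → * D . id] }  — shift
  I12: { [C → . * D id], [C → . + a], [C → . S], [S → * X . C], [S → . * X C] }  — shift
  I13: { [S → * X C .] }  — reduce
  I14: { [C → * D id .] }  — reduce
  I15: { [X → + D D .] }  — reduce

No state contains both a complete item and a shift item.

Answer: No shift-reduce conflicts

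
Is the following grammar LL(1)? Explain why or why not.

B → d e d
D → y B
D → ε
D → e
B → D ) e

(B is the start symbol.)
Yes, the grammar is LL(1).

A grammar is LL(1) if for each non-terminal N with multiple productions, the predict sets of those productions are pairwise disjoint, where PREDICT(N → α) = (FIRST(α) \ {ε}) ∪ (FOLLOW(N) if α ⇒* ε).

Relevant sets:
  FIRST(D) = { 'e', 'y', ε }
  FOLLOW(D) = { ')' }

For B:
  PREDICT(B → d e d) = { 'd' }
  PREDICT(B → D ')' e) = { ')', 'e', 'y' }
For D:
  PREDICT(D → y B) = { 'y' }
  PREDICT(D → ε) = { ')' }
  PREDICT(D → e) = { 'e' }

All predict sets are disjoint. The grammar IS LL(1).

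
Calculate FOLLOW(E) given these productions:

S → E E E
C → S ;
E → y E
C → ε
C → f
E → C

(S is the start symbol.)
{ $, ';', 'f', 'y' }

In S → E E E: E is followed by E E, add FIRST(E E) \ {ε} = { ';', 'f', 'y' }
  E E is nullable, so also add FOLLOW(S)
In S → E E E: E is followed by E, add FIRST(E) \ {ε} = { ';', 'f', 'y' }
  E is nullable, so also add FOLLOW(S)
In S → E E E: E is at the end, add FOLLOW(S)
In E → y E: E is at the end; this adds FOLLOW(E) to itself — nothing new

The FOLLOW sets referred to above (computed the same way, to a fixed point):
  FOLLOW(S) = { $, ';' }

Taking the union: FOLLOW(E) = { $, ';', 'f', 'y' }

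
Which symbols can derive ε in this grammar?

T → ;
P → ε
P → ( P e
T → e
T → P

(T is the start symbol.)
ε-productions: P → ε
So P is immediately nullable.
T → P: every symbol on the right is nullable, so T is nullable too.
Every non-terminal is now nullable.
Nullable = { 'P', 'T' }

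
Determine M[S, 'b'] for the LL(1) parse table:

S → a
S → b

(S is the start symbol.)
S → b

To find M[S, 'b'], we find productions for S where 'b' is in the predict set (PREDICT(N → α) = (FIRST(α) \ {ε}) ∪ (FOLLOW(N) if α ⇒* ε)).

S → a: PREDICT = { 'a' }
S → b: PREDICT = { 'b' }
  'b' is in predict set, so this production goes in M[S, 'b']

M[S, 'b'] = S → b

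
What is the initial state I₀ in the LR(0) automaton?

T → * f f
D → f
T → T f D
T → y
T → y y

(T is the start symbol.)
{ [T → . * f f], [T → . T f D], [T → . y y], [T → . y], [T' → . T] }

First, augment the grammar with T' → T
I₀ = CLOSURE({ [T' → . T] }):
  [T' → . T] has the dot before T: add [T → . * f f], [T → . T f D], [T → . y], [T → . y y]
No further items can be added.

I₀ = { [T → . * f f], [T → . T f D], [T → . y y], [T → . y], [T' → . T] }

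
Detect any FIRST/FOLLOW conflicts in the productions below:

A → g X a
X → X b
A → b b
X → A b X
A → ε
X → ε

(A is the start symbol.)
Yes. A → b b with FOLLOW(A) on { 'b' }; X → X b with FOLLOW(X) on { 'b' }; X → A b X with FOLLOW(X) on { 'b' }

A FIRST/FOLLOW conflict occurs when a non-terminal N has a nullable alternative N → β (β ⇒* ε) and another alternative N → α with FIRST(α) ∩ FOLLOW(N) ≠ ∅: on such a lookahead the parser cannot decide between expanding α and letting N vanish via β.

Nullable non-terminals: A, X.
FIRST sets used below: FIRST(X) = { 'b', 'g', ε }, FIRST(A) = { 'b', 'g', ε }

A: nullable alternative(s) A → ε; FOLLOW(A) = { $, 'b' }
  A → g X a: FIRST \ {ε} = { 'g' } — disjoint from FOLLOW(A)
  A → b b: FIRST \ {ε} = { 'b' } — overlaps FOLLOW(A) on { 'b' }: CONFLICT
  A → ε: FIRST \ {ε} = { } — this is the only nullable alternative, skip

X: nullable alternative(s) X → ε; FOLLOW(X) = { 'a', 'b' }
  X → X b: FIRST \ {ε} = { 'b', 'g' } — overlaps FOLLOW(X) on { 'b' }: CONFLICT
  X → A b X: FIRST \ {ε} = { 'b', 'g' } — overlaps FOLLOW(X) on { 'b' }: CONFLICT
  X → ε: FIRST \ {ε} = { } — this is the only nullable alternative, skip

So the grammar has 3 FIRST/FOLLOW conflicts (marked CONFLICT above).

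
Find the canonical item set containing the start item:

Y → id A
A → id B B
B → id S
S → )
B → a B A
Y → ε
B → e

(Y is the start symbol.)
First, augment the grammar with Y' → Y
I₀ = CLOSURE({ [Y' → . Y] }):
  [Y' → . Y] has the dot before Y: add [Y → . id A], [Y → .]
No further items can be added.

I₀ = { [Y → . id A], [Y → .], [Y' → . Y] }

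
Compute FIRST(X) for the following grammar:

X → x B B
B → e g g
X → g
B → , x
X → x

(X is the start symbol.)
{ 'g', 'x' }

To compute FIRST(X), examine every production with X on the left-hand side, reading each right-hand side left to right until a non-nullable symbol is reached.

From X → x B B:
  - x is a terminal: add 'x' and stop
From X → g:
  - g is a terminal: add 'g' and stop
From X → x:
  - x is a terminal: add 'x' and stop

Collecting: FIRST(X) = { 'g', 'x' }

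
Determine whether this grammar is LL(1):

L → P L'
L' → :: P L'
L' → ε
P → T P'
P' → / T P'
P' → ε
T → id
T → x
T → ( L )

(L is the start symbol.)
Yes, the grammar is LL(1).

Relevant sets:
  FOLLOW(L') = { $, ')' }
  FOLLOW(P') = { $, ')', '::' }

For L':
  PREDICT(L' → :: P L') = { '::' }
  PREDICT(L' → ε) = { $, ')' }
For P':
  PREDICT(P' → '/' T P') = { '/' }
  PREDICT(P' → ε) = { $, ')', '::' }
For T:
  PREDICT(T → id) = { 'id' }
  PREDICT(T → x) = { 'x' }
  PREDICT(T → '(' L ')') = { '(' }
L, P have a single production, so nothing to check there.

All predict sets are disjoint. The grammar IS LL(1).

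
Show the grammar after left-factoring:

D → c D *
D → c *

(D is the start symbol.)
Left-factoring transforms A → αβ₁ | αβ₂ into A → αA' and A' → β₁ | β₂
(α is the longest common prefix among the alternatives). Repeat until
no nonterminal has two alternatives with a common prefix.

Round 1: D has alternatives sharing prefix 'c'. Introduce D': D → c D'
  Add: D' → D *
  Add: D' → *

No remaining common prefixes — done.

Resulting grammar:
D → c D'
D' → D *
D' → *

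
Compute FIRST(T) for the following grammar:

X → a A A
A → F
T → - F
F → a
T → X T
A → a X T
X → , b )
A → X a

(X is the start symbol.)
{ ',', '-', 'a' }

To compute FIRST(T), examine every production with T on the left-hand side, reading each right-hand side left to right until a non-nullable symbol is reached.

FIRST sets of the other non-terminals involved (by the same procedure, iterated to a fixed point):
  FIRST(X) = { ',', 'a' }

From T → - F:
  - '-' is a terminal: add '-' and stop
From T → X T:
  - X is a non-terminal: add FIRST(X) \ {ε} = { ',', 'a' }
    X is not nullable, so stop

Collecting: FIRST(T) = { ',', '-', 'a' }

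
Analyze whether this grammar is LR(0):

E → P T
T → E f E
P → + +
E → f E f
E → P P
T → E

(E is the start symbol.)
No. Shift-reduce conflict between [T → E .] and [T → E . f E]

Augment with E' → E and build the canonical LR(0) collection (I0 = CLOSURE({[E' → . E]}), then GOTO on every symbol after a dot until no new states appear). It has 13 states:
  I0: { [E → . P P], [E → . P T], [E → . f E f], [E' → . E], [P → . + +] }  — shift
  I1: { [P → + . +] }  — shift
  I2: { [E' → E .] }  — accept
  I3: { [E → . P P], [E → . P T], [E → . f E f], [E → P . P], [E → P . T], [P → . + +], [T → . E f E], [T → . E] }  — shift
  I4: { [E → . P P], [E → . P T], [E → . f E f], [E → f . E f], [P → . + +] }  — shift
  I5: { [E → f E . f] }  — shift
  I6: { [E → f E f .] }  — reduce
  I7: { [T → E . f E], [T → E .] }  — shift, reduce
  I8: { [E → . P P], [E → . P T], [E → . f E f], [E → P . P], [E → P . T], [E → P P .], [P → . + +], [T → . E f E], [T → . E] }  — shift, reduce
  I9: { [E → P T .] }  — reduce
  I10: { [E → . P P], [E → . P T], [E → . f E f], [P → . + +], [T → E f . E] }  — shift
  I11: { [T → E f E .] }  — reduce
  I12: { [P → + + .] }  — reduce

Conflict in state I7:
  Shift-reduce conflict between [T → E .] and [T → E . f E]
So the grammar is NOT LR(0).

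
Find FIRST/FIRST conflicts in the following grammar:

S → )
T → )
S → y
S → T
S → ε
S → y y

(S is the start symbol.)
Yes. S → ')' / S → T on { ')' }; S → y / S → y y on { 'y' }

FIRST sets of the non-terminals at (or reachable through a nullable prefix from) the front of some alternative:
  FIRST(T) = { ')' }

Productions for S:
  S → ): FIRST = { ')' }
  S → y: FIRST = { 'y' }
  S → T: FIRST = { ')' }
  S → ε: FIRST = { ε }
  S → y y: FIRST = { 'y' }
T has only one production, so no FIRST/FIRST conflict is possible there.

Conflict for S: S → ) and S → T
  Overlap: { ')' }
Conflict for S: S → y and S → y y
  Overlap: { 'y' }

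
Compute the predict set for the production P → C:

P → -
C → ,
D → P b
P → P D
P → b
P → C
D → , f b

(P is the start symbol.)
PREDICT(P → C) = (FIRST(RHS) \ {ε}) ∪ (FOLLOW(P) if ε ∈ FIRST(RHS), i.e. RHS ⇒* ε)
FIRST(C) = { ',' }
FIRST(C) = { ',' }
ε ∉ FIRST(C), so FOLLOW(P) is not added.
PREDICT(P → C) = { ',' }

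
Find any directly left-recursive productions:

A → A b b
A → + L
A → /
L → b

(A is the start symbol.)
Direct left recursion occurs when N → N α for some non-terminal N (the right-hand side begins with the left-hand side itself).

A → A b b: LEFT RECURSIVE (starts with A)
A → + L: starts with '+'
A → /: starts with '/'
L → b: starts with b

The grammar has direct left recursion on: A.

Answer: Yes, A is left-recursive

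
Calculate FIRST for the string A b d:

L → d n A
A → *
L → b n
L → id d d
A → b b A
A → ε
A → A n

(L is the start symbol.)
{ '*', 'b', 'n' }

FIRST sets of the non-terminals involved (from the grammar, by fixed-point iteration):
  FIRST(A) = { '*', 'b', 'n', ε }

To compute FIRST(A b d), process the symbols left to right:
Symbol A is a non-terminal. Add FIRST(A) \ {ε} = { '*', 'b', 'n' }
A is nullable (ε ∈ FIRST(A)), continue to the next symbol.
Symbol b is a terminal. Add 'b' and stop.
FIRST(A b d) = { '*', 'b', 'n' }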